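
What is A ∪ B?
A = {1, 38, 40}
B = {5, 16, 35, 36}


Set A = {1, 38, 40}
Set B = {5, 16, 35, 36}
A ∪ B includes all elements in either set.
Elements from A: {1, 38, 40}
Elements from B not already included: {5, 16, 35, 36}
A ∪ B = {1, 5, 16, 35, 36, 38, 40}

{1, 5, 16, 35, 36, 38, 40}


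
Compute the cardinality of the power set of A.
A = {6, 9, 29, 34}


Set A = {6, 9, 29, 34}
|A| = 4
The power set P(A) contains all subsets of A.
|P(A)| = 2^|A| = 2^4 = 16

16


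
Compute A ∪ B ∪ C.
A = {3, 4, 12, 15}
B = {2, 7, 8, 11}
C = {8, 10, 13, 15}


Set A = {3, 4, 12, 15}
Set B = {2, 7, 8, 11}
Set C = {8, 10, 13, 15}
First, A ∪ B = {2, 3, 4, 7, 8, 11, 12, 15}
Then, (A ∪ B) ∪ C = {2, 3, 4, 7, 8, 10, 11, 12, 13, 15}

{2, 3, 4, 7, 8, 10, 11, 12, 13, 15}


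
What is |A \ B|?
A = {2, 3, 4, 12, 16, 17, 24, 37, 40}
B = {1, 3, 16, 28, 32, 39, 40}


Set A = {2, 3, 4, 12, 16, 17, 24, 37, 40}
Set B = {1, 3, 16, 28, 32, 39, 40}
A \ B = {2, 4, 12, 17, 24, 37}
|A \ B| = 6

6


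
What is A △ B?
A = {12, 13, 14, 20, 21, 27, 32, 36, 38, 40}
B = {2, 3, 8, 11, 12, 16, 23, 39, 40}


Set A = {12, 13, 14, 20, 21, 27, 32, 36, 38, 40}
Set B = {2, 3, 8, 11, 12, 16, 23, 39, 40}
A △ B = (A \ B) ∪ (B \ A)
Elements in A but not B: {13, 14, 20, 21, 27, 32, 36, 38}
Elements in B but not A: {2, 3, 8, 11, 16, 23, 39}
A △ B = {2, 3, 8, 11, 13, 14, 16, 20, 21, 23, 27, 32, 36, 38, 39}

{2, 3, 8, 11, 13, 14, 16, 20, 21, 23, 27, 32, 36, 38, 39}


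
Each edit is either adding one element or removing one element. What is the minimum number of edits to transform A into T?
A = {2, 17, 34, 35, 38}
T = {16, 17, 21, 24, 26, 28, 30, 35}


Set A = {2, 17, 34, 35, 38}
Set T = {16, 17, 21, 24, 26, 28, 30, 35}
Elements to remove from A (in A, not in T): {2, 34, 38} → 3 removals
Elements to add to A (in T, not in A): {16, 21, 24, 26, 28, 30} → 6 additions
Total edits = 3 + 6 = 9

9


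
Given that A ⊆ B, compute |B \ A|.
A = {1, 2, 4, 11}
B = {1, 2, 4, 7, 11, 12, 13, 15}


Set A = {1, 2, 4, 11}, |A| = 4
Set B = {1, 2, 4, 7, 11, 12, 13, 15}, |B| = 8
Since A ⊆ B: B \ A = {7, 12, 13, 15}
|B| - |A| = 8 - 4 = 4

4


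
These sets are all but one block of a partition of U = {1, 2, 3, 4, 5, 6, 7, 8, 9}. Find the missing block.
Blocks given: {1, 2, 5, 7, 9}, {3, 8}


U = {1, 2, 3, 4, 5, 6, 7, 8, 9}
Shown blocks: {1, 2, 5, 7, 9}, {3, 8}
A partition's blocks are pairwise disjoint and cover U, so the missing block = U \ (union of shown blocks).
Union of shown blocks: {1, 2, 3, 5, 7, 8, 9}
Missing block = U \ (union) = {4, 6}

{4, 6}


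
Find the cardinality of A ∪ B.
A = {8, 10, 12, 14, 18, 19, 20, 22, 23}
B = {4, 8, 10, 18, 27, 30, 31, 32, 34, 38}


Set A = {8, 10, 12, 14, 18, 19, 20, 22, 23}, |A| = 9
Set B = {4, 8, 10, 18, 27, 30, 31, 32, 34, 38}, |B| = 10
A ∩ B = {8, 10, 18}, |A ∩ B| = 3
|A ∪ B| = |A| + |B| - |A ∩ B| = 9 + 10 - 3 = 16

16


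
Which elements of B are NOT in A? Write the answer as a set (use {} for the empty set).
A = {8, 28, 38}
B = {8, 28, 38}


Set A = {8, 28, 38}
Set B = {8, 28, 38}
Check each element of B against A:
8 ∈ A, 28 ∈ A, 38 ∈ A
Elements of B not in A: {}

{}


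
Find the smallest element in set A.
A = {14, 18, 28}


Set A = {14, 18, 28}
Elements in ascending order: 14, 18, 28
The smallest element is 14.

14


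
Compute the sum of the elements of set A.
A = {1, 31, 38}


Set A = {1, 31, 38}
Sum = 1 + 31 + 38 = 70

70


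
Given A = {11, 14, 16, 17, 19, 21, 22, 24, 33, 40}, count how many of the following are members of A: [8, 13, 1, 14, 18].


Set A = {11, 14, 16, 17, 19, 21, 22, 24, 33, 40}
Candidates: [8, 13, 1, 14, 18]
Check each candidate:
8 ∉ A, 13 ∉ A, 1 ∉ A, 14 ∈ A, 18 ∉ A
Count of candidates in A: 1

1


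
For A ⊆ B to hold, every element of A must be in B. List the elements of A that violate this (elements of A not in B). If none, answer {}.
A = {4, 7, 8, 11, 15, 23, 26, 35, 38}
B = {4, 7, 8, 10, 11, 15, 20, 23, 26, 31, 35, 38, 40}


Set A = {4, 7, 8, 11, 15, 23, 26, 35, 38}
Set B = {4, 7, 8, 10, 11, 15, 20, 23, 26, 31, 35, 38, 40}
Check each element of A against B:
4 ∈ B, 7 ∈ B, 8 ∈ B, 11 ∈ B, 15 ∈ B, 23 ∈ B, 26 ∈ B, 35 ∈ B, 38 ∈ B
Elements of A not in B: {}

{}


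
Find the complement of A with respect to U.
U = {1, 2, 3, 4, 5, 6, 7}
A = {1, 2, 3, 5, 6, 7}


Universal set U = {1, 2, 3, 4, 5, 6, 7}
Set A = {1, 2, 3, 5, 6, 7}
A' = U \ A = elements in U but not in A
Checking each element of U:
1 (in A, exclude), 2 (in A, exclude), 3 (in A, exclude), 4 (not in A, include), 5 (in A, exclude), 6 (in A, exclude), 7 (in A, exclude)
A' = {4}

{4}


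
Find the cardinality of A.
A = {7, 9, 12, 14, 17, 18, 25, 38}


Set A = {7, 9, 12, 14, 17, 18, 25, 38}
Listing elements: 7, 9, 12, 14, 17, 18, 25, 38
Counting: 8 elements
|A| = 8

8


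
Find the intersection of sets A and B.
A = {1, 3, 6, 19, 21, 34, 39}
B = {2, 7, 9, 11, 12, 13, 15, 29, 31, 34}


Set A = {1, 3, 6, 19, 21, 34, 39}
Set B = {2, 7, 9, 11, 12, 13, 15, 29, 31, 34}
A ∩ B includes only elements in both sets.
Check each element of A against B:
1 ✗, 3 ✗, 6 ✗, 19 ✗, 21 ✗, 34 ✓, 39 ✗
A ∩ B = {34}

{34}


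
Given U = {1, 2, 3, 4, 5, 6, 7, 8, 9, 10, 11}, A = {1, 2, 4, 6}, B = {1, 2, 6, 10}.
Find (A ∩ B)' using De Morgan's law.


U = {1, 2, 3, 4, 5, 6, 7, 8, 9, 10, 11}
A = {1, 2, 4, 6}, B = {1, 2, 6, 10}
A ∩ B = {1, 2, 6}
(A ∩ B)' = U \ (A ∩ B) = {3, 4, 5, 7, 8, 9, 10, 11}
Verification via A' ∪ B': A' = {3, 5, 7, 8, 9, 10, 11}, B' = {3, 4, 5, 7, 8, 9, 11}
A' ∪ B' = {3, 4, 5, 7, 8, 9, 10, 11} ✓

{3, 4, 5, 7, 8, 9, 10, 11}


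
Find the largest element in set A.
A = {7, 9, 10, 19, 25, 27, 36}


Set A = {7, 9, 10, 19, 25, 27, 36}
Elements in ascending order: 7, 9, 10, 19, 25, 27, 36
The largest element is 36.

36


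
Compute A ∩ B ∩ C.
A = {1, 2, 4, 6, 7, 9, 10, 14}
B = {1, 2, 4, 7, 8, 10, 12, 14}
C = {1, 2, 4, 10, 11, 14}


Set A = {1, 2, 4, 6, 7, 9, 10, 14}
Set B = {1, 2, 4, 7, 8, 10, 12, 14}
Set C = {1, 2, 4, 10, 11, 14}
First, A ∩ B = {1, 2, 4, 7, 10, 14}
Then, (A ∩ B) ∩ C = {1, 2, 4, 10, 14}

{1, 2, 4, 10, 14}


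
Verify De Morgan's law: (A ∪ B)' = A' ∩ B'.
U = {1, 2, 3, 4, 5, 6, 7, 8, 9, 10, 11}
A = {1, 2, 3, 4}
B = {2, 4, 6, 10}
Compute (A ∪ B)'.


U = {1, 2, 3, 4, 5, 6, 7, 8, 9, 10, 11}
A = {1, 2, 3, 4}, B = {2, 4, 6, 10}
A ∪ B = {1, 2, 3, 4, 6, 10}
(A ∪ B)' = U \ (A ∪ B) = {5, 7, 8, 9, 11}
Verification via A' ∩ B': A' = {5, 6, 7, 8, 9, 10, 11}, B' = {1, 3, 5, 7, 8, 9, 11}
A' ∩ B' = {5, 7, 8, 9, 11} ✓

{5, 7, 8, 9, 11}


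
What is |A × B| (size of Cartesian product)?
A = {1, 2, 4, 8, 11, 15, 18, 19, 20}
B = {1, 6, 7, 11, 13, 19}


Set A = {1, 2, 4, 8, 11, 15, 18, 19, 20} has 9 elements.
Set B = {1, 6, 7, 11, 13, 19} has 6 elements.
|A × B| = |A| × |B| = 9 × 6 = 54

54


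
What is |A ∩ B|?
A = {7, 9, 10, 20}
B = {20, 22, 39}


Set A = {7, 9, 10, 20}
Set B = {20, 22, 39}
A ∩ B = {20}
|A ∩ B| = 1

1


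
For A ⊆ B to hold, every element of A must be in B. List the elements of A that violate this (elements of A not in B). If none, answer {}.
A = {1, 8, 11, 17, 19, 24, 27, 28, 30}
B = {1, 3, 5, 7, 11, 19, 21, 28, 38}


Set A = {1, 8, 11, 17, 19, 24, 27, 28, 30}
Set B = {1, 3, 5, 7, 11, 19, 21, 28, 38}
Check each element of A against B:
1 ∈ B, 8 ∉ B (include), 11 ∈ B, 17 ∉ B (include), 19 ∈ B, 24 ∉ B (include), 27 ∉ B (include), 28 ∈ B, 30 ∉ B (include)
Elements of A not in B: {8, 17, 24, 27, 30}

{8, 17, 24, 27, 30}


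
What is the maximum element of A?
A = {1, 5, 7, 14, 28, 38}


Set A = {1, 5, 7, 14, 28, 38}
Elements in ascending order: 1, 5, 7, 14, 28, 38
The largest element is 38.

38


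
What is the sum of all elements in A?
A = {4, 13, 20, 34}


Set A = {4, 13, 20, 34}
Sum = 4 + 13 + 20 + 34 = 71

71


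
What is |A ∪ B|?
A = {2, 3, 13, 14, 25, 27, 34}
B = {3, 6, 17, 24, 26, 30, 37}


Set A = {2, 3, 13, 14, 25, 27, 34}, |A| = 7
Set B = {3, 6, 17, 24, 26, 30, 37}, |B| = 7
A ∩ B = {3}, |A ∩ B| = 1
|A ∪ B| = |A| + |B| - |A ∩ B| = 7 + 7 - 1 = 13

13


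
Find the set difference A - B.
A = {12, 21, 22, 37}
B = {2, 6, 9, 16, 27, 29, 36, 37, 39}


Set A = {12, 21, 22, 37}
Set B = {2, 6, 9, 16, 27, 29, 36, 37, 39}
A \ B includes elements in A that are not in B.
Check each element of A:
12 (not in B, keep), 21 (not in B, keep), 22 (not in B, keep), 37 (in B, remove)
A \ B = {12, 21, 22}

{12, 21, 22}


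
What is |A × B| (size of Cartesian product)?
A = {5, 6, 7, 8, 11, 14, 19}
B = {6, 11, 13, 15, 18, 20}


Set A = {5, 6, 7, 8, 11, 14, 19} has 7 elements.
Set B = {6, 11, 13, 15, 18, 20} has 6 elements.
|A × B| = |A| × |B| = 7 × 6 = 42

42


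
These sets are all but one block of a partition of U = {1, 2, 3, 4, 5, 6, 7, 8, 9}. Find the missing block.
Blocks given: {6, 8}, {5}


U = {1, 2, 3, 4, 5, 6, 7, 8, 9}
Shown blocks: {6, 8}, {5}
A partition's blocks are pairwise disjoint and cover U, so the missing block = U \ (union of shown blocks).
Union of shown blocks: {5, 6, 8}
Missing block = U \ (union) = {1, 2, 3, 4, 7, 9}

{1, 2, 3, 4, 7, 9}


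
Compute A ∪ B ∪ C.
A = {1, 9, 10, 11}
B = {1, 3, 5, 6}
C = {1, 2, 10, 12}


Set A = {1, 9, 10, 11}
Set B = {1, 3, 5, 6}
Set C = {1, 2, 10, 12}
First, A ∪ B = {1, 3, 5, 6, 9, 10, 11}
Then, (A ∪ B) ∪ C = {1, 2, 3, 5, 6, 9, 10, 11, 12}

{1, 2, 3, 5, 6, 9, 10, 11, 12}


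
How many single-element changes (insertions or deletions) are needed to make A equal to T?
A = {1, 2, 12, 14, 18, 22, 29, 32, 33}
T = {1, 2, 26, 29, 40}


Set A = {1, 2, 12, 14, 18, 22, 29, 32, 33}
Set T = {1, 2, 26, 29, 40}
Elements to remove from A (in A, not in T): {12, 14, 18, 22, 32, 33} → 6 removals
Elements to add to A (in T, not in A): {26, 40} → 2 additions
Total edits = 6 + 2 = 8

8


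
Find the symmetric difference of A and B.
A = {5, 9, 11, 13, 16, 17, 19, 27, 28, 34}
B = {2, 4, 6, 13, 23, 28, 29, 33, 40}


Set A = {5, 9, 11, 13, 16, 17, 19, 27, 28, 34}
Set B = {2, 4, 6, 13, 23, 28, 29, 33, 40}
A △ B = (A \ B) ∪ (B \ A)
Elements in A but not B: {5, 9, 11, 16, 17, 19, 27, 34}
Elements in B but not A: {2, 4, 6, 23, 29, 33, 40}
A △ B = {2, 4, 5, 6, 9, 11, 16, 17, 19, 23, 27, 29, 33, 34, 40}

{2, 4, 5, 6, 9, 11, 16, 17, 19, 23, 27, 29, 33, 34, 40}


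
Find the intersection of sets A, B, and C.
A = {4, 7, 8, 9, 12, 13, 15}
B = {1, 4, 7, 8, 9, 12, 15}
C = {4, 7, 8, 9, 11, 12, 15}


Set A = {4, 7, 8, 9, 12, 13, 15}
Set B = {1, 4, 7, 8, 9, 12, 15}
Set C = {4, 7, 8, 9, 11, 12, 15}
First, A ∩ B = {4, 7, 8, 9, 12, 15}
Then, (A ∩ B) ∩ C = {4, 7, 8, 9, 12, 15}

{4, 7, 8, 9, 12, 15}


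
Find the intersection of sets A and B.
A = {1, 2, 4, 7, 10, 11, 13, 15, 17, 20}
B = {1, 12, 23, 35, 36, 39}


Set A = {1, 2, 4, 7, 10, 11, 13, 15, 17, 20}
Set B = {1, 12, 23, 35, 36, 39}
A ∩ B includes only elements in both sets.
Check each element of A against B:
1 ✓, 2 ✗, 4 ✗, 7 ✗, 10 ✗, 11 ✗, 13 ✗, 15 ✗, 17 ✗, 20 ✗
A ∩ B = {1}

{1}


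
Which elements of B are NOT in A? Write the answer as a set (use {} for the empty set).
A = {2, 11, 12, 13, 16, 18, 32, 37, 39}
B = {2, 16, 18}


Set A = {2, 11, 12, 13, 16, 18, 32, 37, 39}
Set B = {2, 16, 18}
Check each element of B against A:
2 ∈ A, 16 ∈ A, 18 ∈ A
Elements of B not in A: {}

{}


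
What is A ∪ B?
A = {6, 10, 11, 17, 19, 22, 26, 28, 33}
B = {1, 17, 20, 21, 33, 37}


Set A = {6, 10, 11, 17, 19, 22, 26, 28, 33}
Set B = {1, 17, 20, 21, 33, 37}
A ∪ B includes all elements in either set.
Elements from A: {6, 10, 11, 17, 19, 22, 26, 28, 33}
Elements from B not already included: {1, 20, 21, 37}
A ∪ B = {1, 6, 10, 11, 17, 19, 20, 21, 22, 26, 28, 33, 37}

{1, 6, 10, 11, 17, 19, 20, 21, 22, 26, 28, 33, 37}


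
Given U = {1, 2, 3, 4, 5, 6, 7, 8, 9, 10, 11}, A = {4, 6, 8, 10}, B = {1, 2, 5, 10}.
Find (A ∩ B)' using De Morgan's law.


U = {1, 2, 3, 4, 5, 6, 7, 8, 9, 10, 11}
A = {4, 6, 8, 10}, B = {1, 2, 5, 10}
A ∩ B = {10}
(A ∩ B)' = U \ (A ∩ B) = {1, 2, 3, 4, 5, 6, 7, 8, 9, 11}
Verification via A' ∪ B': A' = {1, 2, 3, 5, 7, 9, 11}, B' = {3, 4, 6, 7, 8, 9, 11}
A' ∪ B' = {1, 2, 3, 4, 5, 6, 7, 8, 9, 11} ✓

{1, 2, 3, 4, 5, 6, 7, 8, 9, 11}


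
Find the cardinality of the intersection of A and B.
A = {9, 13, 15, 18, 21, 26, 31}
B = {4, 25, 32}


Set A = {9, 13, 15, 18, 21, 26, 31}
Set B = {4, 25, 32}
A ∩ B = {}
|A ∩ B| = 0

0


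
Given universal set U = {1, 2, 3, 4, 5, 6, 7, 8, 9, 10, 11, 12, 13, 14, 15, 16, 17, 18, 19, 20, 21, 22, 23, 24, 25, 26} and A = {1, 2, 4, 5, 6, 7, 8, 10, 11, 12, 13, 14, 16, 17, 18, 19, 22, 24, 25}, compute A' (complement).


Universal set U = {1, 2, 3, 4, 5, 6, 7, 8, 9, 10, 11, 12, 13, 14, 15, 16, 17, 18, 19, 20, 21, 22, 23, 24, 25, 26}
Set A = {1, 2, 4, 5, 6, 7, 8, 10, 11, 12, 13, 14, 16, 17, 18, 19, 22, 24, 25}
A' = U \ A = elements in U but not in A
Checking each element of U:
1 (in A, exclude), 2 (in A, exclude), 3 (not in A, include), 4 (in A, exclude), 5 (in A, exclude), 6 (in A, exclude), 7 (in A, exclude), 8 (in A, exclude), 9 (not in A, include), 10 (in A, exclude), 11 (in A, exclude), 12 (in A, exclude), 13 (in A, exclude), 14 (in A, exclude), 15 (not in A, include), 16 (in A, exclude), 17 (in A, exclude), 18 (in A, exclude), 19 (in A, exclude), 20 (not in A, include), 21 (not in A, include), 22 (in A, exclude), 23 (not in A, include), 24 (in A, exclude), 25 (in A, exclude), 26 (not in A, include)
A' = {3, 9, 15, 20, 21, 23, 26}

{3, 9, 15, 20, 21, 23, 26}


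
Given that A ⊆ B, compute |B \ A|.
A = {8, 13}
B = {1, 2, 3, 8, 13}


Set A = {8, 13}, |A| = 2
Set B = {1, 2, 3, 8, 13}, |B| = 5
Since A ⊆ B: B \ A = {1, 2, 3}
|B| - |A| = 5 - 2 = 3

3


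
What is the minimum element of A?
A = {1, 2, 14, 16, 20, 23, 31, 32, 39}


Set A = {1, 2, 14, 16, 20, 23, 31, 32, 39}
Elements in ascending order: 1, 2, 14, 16, 20, 23, 31, 32, 39
The smallest element is 1.

1


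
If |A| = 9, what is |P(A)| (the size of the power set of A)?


The set has 9 elements.
The power set contains all possible subsets.
|P(A)| = 2^|A| = 2^9 = 512

512


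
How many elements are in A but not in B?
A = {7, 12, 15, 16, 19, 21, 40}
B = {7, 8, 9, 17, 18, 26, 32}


Set A = {7, 12, 15, 16, 19, 21, 40}
Set B = {7, 8, 9, 17, 18, 26, 32}
A \ B = {12, 15, 16, 19, 21, 40}
|A \ B| = 6

6


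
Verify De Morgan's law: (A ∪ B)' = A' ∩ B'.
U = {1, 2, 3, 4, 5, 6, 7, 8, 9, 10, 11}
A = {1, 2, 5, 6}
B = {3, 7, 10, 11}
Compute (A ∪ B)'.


U = {1, 2, 3, 4, 5, 6, 7, 8, 9, 10, 11}
A = {1, 2, 5, 6}, B = {3, 7, 10, 11}
A ∪ B = {1, 2, 3, 5, 6, 7, 10, 11}
(A ∪ B)' = U \ (A ∪ B) = {4, 8, 9}
Verification via A' ∩ B': A' = {3, 4, 7, 8, 9, 10, 11}, B' = {1, 2, 4, 5, 6, 8, 9}
A' ∩ B' = {4, 8, 9} ✓

{4, 8, 9}


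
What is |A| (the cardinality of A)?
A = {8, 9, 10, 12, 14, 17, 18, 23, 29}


Set A = {8, 9, 10, 12, 14, 17, 18, 23, 29}
Listing elements: 8, 9, 10, 12, 14, 17, 18, 23, 29
Counting: 9 elements
|A| = 9

9


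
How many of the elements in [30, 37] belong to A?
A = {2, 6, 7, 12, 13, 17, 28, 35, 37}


Set A = {2, 6, 7, 12, 13, 17, 28, 35, 37}
Candidates: [30, 37]
Check each candidate:
30 ∉ A, 37 ∈ A
Count of candidates in A: 1

1


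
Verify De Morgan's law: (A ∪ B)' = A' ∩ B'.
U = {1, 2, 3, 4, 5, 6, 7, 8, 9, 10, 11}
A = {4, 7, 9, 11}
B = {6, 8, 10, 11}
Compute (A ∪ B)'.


U = {1, 2, 3, 4, 5, 6, 7, 8, 9, 10, 11}
A = {4, 7, 9, 11}, B = {6, 8, 10, 11}
A ∪ B = {4, 6, 7, 8, 9, 10, 11}
(A ∪ B)' = U \ (A ∪ B) = {1, 2, 3, 5}
Verification via A' ∩ B': A' = {1, 2, 3, 5, 6, 8, 10}, B' = {1, 2, 3, 4, 5, 7, 9}
A' ∩ B' = {1, 2, 3, 5} ✓

{1, 2, 3, 5}


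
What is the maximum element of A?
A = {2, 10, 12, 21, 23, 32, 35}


Set A = {2, 10, 12, 21, 23, 32, 35}
Elements in ascending order: 2, 10, 12, 21, 23, 32, 35
The largest element is 35.

35


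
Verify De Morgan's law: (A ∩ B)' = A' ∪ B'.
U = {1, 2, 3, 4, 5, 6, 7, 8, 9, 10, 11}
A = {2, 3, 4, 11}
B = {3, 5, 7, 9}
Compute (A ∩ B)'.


U = {1, 2, 3, 4, 5, 6, 7, 8, 9, 10, 11}
A = {2, 3, 4, 11}, B = {3, 5, 7, 9}
A ∩ B = {3}
(A ∩ B)' = U \ (A ∩ B) = {1, 2, 4, 5, 6, 7, 8, 9, 10, 11}
Verification via A' ∪ B': A' = {1, 5, 6, 7, 8, 9, 10}, B' = {1, 2, 4, 6, 8, 10, 11}
A' ∪ B' = {1, 2, 4, 5, 6, 7, 8, 9, 10, 11} ✓

{1, 2, 4, 5, 6, 7, 8, 9, 10, 11}


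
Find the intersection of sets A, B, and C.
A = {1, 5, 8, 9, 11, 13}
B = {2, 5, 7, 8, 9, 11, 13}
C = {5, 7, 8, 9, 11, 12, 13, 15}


Set A = {1, 5, 8, 9, 11, 13}
Set B = {2, 5, 7, 8, 9, 11, 13}
Set C = {5, 7, 8, 9, 11, 12, 13, 15}
First, A ∩ B = {5, 8, 9, 11, 13}
Then, (A ∩ B) ∩ C = {5, 8, 9, 11, 13}

{5, 8, 9, 11, 13}


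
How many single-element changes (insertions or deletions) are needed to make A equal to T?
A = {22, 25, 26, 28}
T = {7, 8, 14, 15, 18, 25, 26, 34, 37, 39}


Set A = {22, 25, 26, 28}
Set T = {7, 8, 14, 15, 18, 25, 26, 34, 37, 39}
Elements to remove from A (in A, not in T): {22, 28} → 2 removals
Elements to add to A (in T, not in A): {7, 8, 14, 15, 18, 34, 37, 39} → 8 additions
Total edits = 2 + 8 = 10

10


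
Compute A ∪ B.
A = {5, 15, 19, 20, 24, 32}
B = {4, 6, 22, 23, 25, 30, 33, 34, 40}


Set A = {5, 15, 19, 20, 24, 32}
Set B = {4, 6, 22, 23, 25, 30, 33, 34, 40}
A ∪ B includes all elements in either set.
Elements from A: {5, 15, 19, 20, 24, 32}
Elements from B not already included: {4, 6, 22, 23, 25, 30, 33, 34, 40}
A ∪ B = {4, 5, 6, 15, 19, 20, 22, 23, 24, 25, 30, 32, 33, 34, 40}

{4, 5, 6, 15, 19, 20, 22, 23, 24, 25, 30, 32, 33, 34, 40}


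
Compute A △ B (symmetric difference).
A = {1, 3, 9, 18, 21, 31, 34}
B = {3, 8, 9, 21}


Set A = {1, 3, 9, 18, 21, 31, 34}
Set B = {3, 8, 9, 21}
A △ B = (A \ B) ∪ (B \ A)
Elements in A but not B: {1, 18, 31, 34}
Elements in B but not A: {8}
A △ B = {1, 8, 18, 31, 34}

{1, 8, 18, 31, 34}


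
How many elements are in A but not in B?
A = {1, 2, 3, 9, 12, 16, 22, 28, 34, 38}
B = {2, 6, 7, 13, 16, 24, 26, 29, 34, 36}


Set A = {1, 2, 3, 9, 12, 16, 22, 28, 34, 38}
Set B = {2, 6, 7, 13, 16, 24, 26, 29, 34, 36}
A \ B = {1, 3, 9, 12, 22, 28, 38}
|A \ B| = 7

7


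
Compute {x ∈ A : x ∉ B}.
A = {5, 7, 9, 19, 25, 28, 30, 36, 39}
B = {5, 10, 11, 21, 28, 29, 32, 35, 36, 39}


Set A = {5, 7, 9, 19, 25, 28, 30, 36, 39}
Set B = {5, 10, 11, 21, 28, 29, 32, 35, 36, 39}
Check each element of A against B:
5 ∈ B, 7 ∉ B (include), 9 ∉ B (include), 19 ∉ B (include), 25 ∉ B (include), 28 ∈ B, 30 ∉ B (include), 36 ∈ B, 39 ∈ B
Elements of A not in B: {7, 9, 19, 25, 30}

{7, 9, 19, 25, 30}


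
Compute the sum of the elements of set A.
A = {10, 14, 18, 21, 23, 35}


Set A = {10, 14, 18, 21, 23, 35}
Sum = 10 + 14 + 18 + 21 + 23 + 35 = 121

121


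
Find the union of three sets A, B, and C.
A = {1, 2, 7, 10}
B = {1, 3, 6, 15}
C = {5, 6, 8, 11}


Set A = {1, 2, 7, 10}
Set B = {1, 3, 6, 15}
Set C = {5, 6, 8, 11}
First, A ∪ B = {1, 2, 3, 6, 7, 10, 15}
Then, (A ∪ B) ∪ C = {1, 2, 3, 5, 6, 7, 8, 10, 11, 15}

{1, 2, 3, 5, 6, 7, 8, 10, 11, 15}


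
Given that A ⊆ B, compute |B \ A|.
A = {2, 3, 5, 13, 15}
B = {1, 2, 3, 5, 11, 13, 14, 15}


Set A = {2, 3, 5, 13, 15}, |A| = 5
Set B = {1, 2, 3, 5, 11, 13, 14, 15}, |B| = 8
Since A ⊆ B: B \ A = {1, 11, 14}
|B| - |A| = 8 - 5 = 3

3


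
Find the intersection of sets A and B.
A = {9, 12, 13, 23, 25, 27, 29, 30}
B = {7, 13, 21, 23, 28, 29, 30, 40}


Set A = {9, 12, 13, 23, 25, 27, 29, 30}
Set B = {7, 13, 21, 23, 28, 29, 30, 40}
A ∩ B includes only elements in both sets.
Check each element of A against B:
9 ✗, 12 ✗, 13 ✓, 23 ✓, 25 ✗, 27 ✗, 29 ✓, 30 ✓
A ∩ B = {13, 23, 29, 30}

{13, 23, 29, 30}


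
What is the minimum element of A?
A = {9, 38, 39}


Set A = {9, 38, 39}
Elements in ascending order: 9, 38, 39
The smallest element is 9.

9


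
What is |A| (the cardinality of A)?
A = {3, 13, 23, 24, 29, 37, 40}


Set A = {3, 13, 23, 24, 29, 37, 40}
Listing elements: 3, 13, 23, 24, 29, 37, 40
Counting: 7 elements
|A| = 7

7


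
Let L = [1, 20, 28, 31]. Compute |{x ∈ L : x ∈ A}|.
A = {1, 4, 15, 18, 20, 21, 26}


Set A = {1, 4, 15, 18, 20, 21, 26}
Candidates: [1, 20, 28, 31]
Check each candidate:
1 ∈ A, 20 ∈ A, 28 ∉ A, 31 ∉ A
Count of candidates in A: 2

2


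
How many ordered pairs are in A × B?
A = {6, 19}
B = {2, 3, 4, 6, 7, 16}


Set A = {6, 19} has 2 elements.
Set B = {2, 3, 4, 6, 7, 16} has 6 elements.
|A × B| = |A| × |B| = 2 × 6 = 12

12


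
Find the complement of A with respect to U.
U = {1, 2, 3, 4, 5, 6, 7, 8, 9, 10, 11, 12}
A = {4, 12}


Universal set U = {1, 2, 3, 4, 5, 6, 7, 8, 9, 10, 11, 12}
Set A = {4, 12}
A' = U \ A = elements in U but not in A
Checking each element of U:
1 (not in A, include), 2 (not in A, include), 3 (not in A, include), 4 (in A, exclude), 5 (not in A, include), 6 (not in A, include), 7 (not in A, include), 8 (not in A, include), 9 (not in A, include), 10 (not in A, include), 11 (not in A, include), 12 (in A, exclude)
A' = {1, 2, 3, 5, 6, 7, 8, 9, 10, 11}

{1, 2, 3, 5, 6, 7, 8, 9, 10, 11}


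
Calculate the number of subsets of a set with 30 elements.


The set has 30 elements.
The power set contains all possible subsets.
|P(A)| = 2^|A| = 2^30 = 1073741824

1073741824


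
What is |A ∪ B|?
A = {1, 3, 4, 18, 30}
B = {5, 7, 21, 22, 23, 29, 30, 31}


Set A = {1, 3, 4, 18, 30}, |A| = 5
Set B = {5, 7, 21, 22, 23, 29, 30, 31}, |B| = 8
A ∩ B = {30}, |A ∩ B| = 1
|A ∪ B| = |A| + |B| - |A ∩ B| = 5 + 8 - 1 = 12

12


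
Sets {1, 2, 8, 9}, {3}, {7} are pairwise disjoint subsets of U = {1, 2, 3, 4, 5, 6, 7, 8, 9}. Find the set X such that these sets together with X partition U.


U = {1, 2, 3, 4, 5, 6, 7, 8, 9}
Shown blocks: {1, 2, 8, 9}, {3}, {7}
A partition's blocks are pairwise disjoint and cover U, so the missing block = U \ (union of shown blocks).
Union of shown blocks: {1, 2, 3, 7, 8, 9}
Missing block = U \ (union) = {4, 5, 6}

{4, 5, 6}


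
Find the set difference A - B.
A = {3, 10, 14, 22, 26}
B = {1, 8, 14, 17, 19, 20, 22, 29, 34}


Set A = {3, 10, 14, 22, 26}
Set B = {1, 8, 14, 17, 19, 20, 22, 29, 34}
A \ B includes elements in A that are not in B.
Check each element of A:
3 (not in B, keep), 10 (not in B, keep), 14 (in B, remove), 22 (in B, remove), 26 (not in B, keep)
A \ B = {3, 10, 26}

{3, 10, 26}


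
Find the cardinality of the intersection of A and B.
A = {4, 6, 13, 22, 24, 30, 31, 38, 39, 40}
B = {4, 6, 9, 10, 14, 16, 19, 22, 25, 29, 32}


Set A = {4, 6, 13, 22, 24, 30, 31, 38, 39, 40}
Set B = {4, 6, 9, 10, 14, 16, 19, 22, 25, 29, 32}
A ∩ B = {4, 6, 22}
|A ∩ B| = 3

3


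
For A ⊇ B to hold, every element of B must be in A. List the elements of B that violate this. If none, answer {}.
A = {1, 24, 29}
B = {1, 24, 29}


Set A = {1, 24, 29}
Set B = {1, 24, 29}
Check each element of B against A:
1 ∈ A, 24 ∈ A, 29 ∈ A
Elements of B not in A: {}

{}


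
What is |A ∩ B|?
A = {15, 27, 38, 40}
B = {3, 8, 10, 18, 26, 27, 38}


Set A = {15, 27, 38, 40}
Set B = {3, 8, 10, 18, 26, 27, 38}
A ∩ B = {27, 38}
|A ∩ B| = 2

2


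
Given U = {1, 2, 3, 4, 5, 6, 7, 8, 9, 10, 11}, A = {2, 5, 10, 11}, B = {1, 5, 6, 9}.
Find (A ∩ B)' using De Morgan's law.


U = {1, 2, 3, 4, 5, 6, 7, 8, 9, 10, 11}
A = {2, 5, 10, 11}, B = {1, 5, 6, 9}
A ∩ B = {5}
(A ∩ B)' = U \ (A ∩ B) = {1, 2, 3, 4, 6, 7, 8, 9, 10, 11}
Verification via A' ∪ B': A' = {1, 3, 4, 6, 7, 8, 9}, B' = {2, 3, 4, 7, 8, 10, 11}
A' ∪ B' = {1, 2, 3, 4, 6, 7, 8, 9, 10, 11} ✓

{1, 2, 3, 4, 6, 7, 8, 9, 10, 11}


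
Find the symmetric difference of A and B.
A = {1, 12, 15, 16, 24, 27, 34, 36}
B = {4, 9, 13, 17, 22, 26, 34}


Set A = {1, 12, 15, 16, 24, 27, 34, 36}
Set B = {4, 9, 13, 17, 22, 26, 34}
A △ B = (A \ B) ∪ (B \ A)
Elements in A but not B: {1, 12, 15, 16, 24, 27, 36}
Elements in B but not A: {4, 9, 13, 17, 22, 26}
A △ B = {1, 4, 9, 12, 13, 15, 16, 17, 22, 24, 26, 27, 36}

{1, 4, 9, 12, 13, 15, 16, 17, 22, 24, 26, 27, 36}


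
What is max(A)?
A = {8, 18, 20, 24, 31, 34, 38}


Set A = {8, 18, 20, 24, 31, 34, 38}
Elements in ascending order: 8, 18, 20, 24, 31, 34, 38
The largest element is 38.

38


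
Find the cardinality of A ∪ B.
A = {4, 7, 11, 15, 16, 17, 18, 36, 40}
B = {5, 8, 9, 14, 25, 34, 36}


Set A = {4, 7, 11, 15, 16, 17, 18, 36, 40}, |A| = 9
Set B = {5, 8, 9, 14, 25, 34, 36}, |B| = 7
A ∩ B = {36}, |A ∩ B| = 1
|A ∪ B| = |A| + |B| - |A ∩ B| = 9 + 7 - 1 = 15

15


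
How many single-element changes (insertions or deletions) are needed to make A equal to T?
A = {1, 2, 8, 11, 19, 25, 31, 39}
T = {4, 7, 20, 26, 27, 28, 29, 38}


Set A = {1, 2, 8, 11, 19, 25, 31, 39}
Set T = {4, 7, 20, 26, 27, 28, 29, 38}
Elements to remove from A (in A, not in T): {1, 2, 8, 11, 19, 25, 31, 39} → 8 removals
Elements to add to A (in T, not in A): {4, 7, 20, 26, 27, 28, 29, 38} → 8 additions
Total edits = 8 + 8 = 16

16


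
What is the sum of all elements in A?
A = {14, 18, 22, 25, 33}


Set A = {14, 18, 22, 25, 33}
Sum = 14 + 18 + 22 + 25 + 33 = 112

112


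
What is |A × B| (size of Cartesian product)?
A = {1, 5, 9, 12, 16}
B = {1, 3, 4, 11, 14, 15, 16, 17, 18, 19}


Set A = {1, 5, 9, 12, 16} has 5 elements.
Set B = {1, 3, 4, 11, 14, 15, 16, 17, 18, 19} has 10 elements.
|A × B| = |A| × |B| = 5 × 10 = 50

50


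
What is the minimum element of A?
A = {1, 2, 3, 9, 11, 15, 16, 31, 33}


Set A = {1, 2, 3, 9, 11, 15, 16, 31, 33}
Elements in ascending order: 1, 2, 3, 9, 11, 15, 16, 31, 33
The smallest element is 1.

1


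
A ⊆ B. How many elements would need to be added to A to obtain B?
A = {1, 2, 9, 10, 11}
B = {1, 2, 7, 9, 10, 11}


Set A = {1, 2, 9, 10, 11}, |A| = 5
Set B = {1, 2, 7, 9, 10, 11}, |B| = 6
Since A ⊆ B: B \ A = {7}
|B| - |A| = 6 - 5 = 1

1


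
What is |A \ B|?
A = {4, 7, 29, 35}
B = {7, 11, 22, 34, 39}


Set A = {4, 7, 29, 35}
Set B = {7, 11, 22, 34, 39}
A \ B = {4, 29, 35}
|A \ B| = 3

3


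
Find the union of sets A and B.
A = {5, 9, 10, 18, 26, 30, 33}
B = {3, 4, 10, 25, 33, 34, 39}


Set A = {5, 9, 10, 18, 26, 30, 33}
Set B = {3, 4, 10, 25, 33, 34, 39}
A ∪ B includes all elements in either set.
Elements from A: {5, 9, 10, 18, 26, 30, 33}
Elements from B not already included: {3, 4, 25, 34, 39}
A ∪ B = {3, 4, 5, 9, 10, 18, 25, 26, 30, 33, 34, 39}

{3, 4, 5, 9, 10, 18, 25, 26, 30, 33, 34, 39}


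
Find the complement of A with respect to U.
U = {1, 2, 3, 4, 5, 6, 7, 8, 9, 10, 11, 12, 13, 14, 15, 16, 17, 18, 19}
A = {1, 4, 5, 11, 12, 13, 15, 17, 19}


Universal set U = {1, 2, 3, 4, 5, 6, 7, 8, 9, 10, 11, 12, 13, 14, 15, 16, 17, 18, 19}
Set A = {1, 4, 5, 11, 12, 13, 15, 17, 19}
A' = U \ A = elements in U but not in A
Checking each element of U:
1 (in A, exclude), 2 (not in A, include), 3 (not in A, include), 4 (in A, exclude), 5 (in A, exclude), 6 (not in A, include), 7 (not in A, include), 8 (not in A, include), 9 (not in A, include), 10 (not in A, include), 11 (in A, exclude), 12 (in A, exclude), 13 (in A, exclude), 14 (not in A, include), 15 (in A, exclude), 16 (not in A, include), 17 (in A, exclude), 18 (not in A, include), 19 (in A, exclude)
A' = {2, 3, 6, 7, 8, 9, 10, 14, 16, 18}

{2, 3, 6, 7, 8, 9, 10, 14, 16, 18}


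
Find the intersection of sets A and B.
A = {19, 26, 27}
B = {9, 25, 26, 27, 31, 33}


Set A = {19, 26, 27}
Set B = {9, 25, 26, 27, 31, 33}
A ∩ B includes only elements in both sets.
Check each element of A against B:
19 ✗, 26 ✓, 27 ✓
A ∩ B = {26, 27}

{26, 27}


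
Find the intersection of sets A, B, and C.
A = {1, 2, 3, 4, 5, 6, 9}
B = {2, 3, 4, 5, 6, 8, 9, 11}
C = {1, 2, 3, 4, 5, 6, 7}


Set A = {1, 2, 3, 4, 5, 6, 9}
Set B = {2, 3, 4, 5, 6, 8, 9, 11}
Set C = {1, 2, 3, 4, 5, 6, 7}
First, A ∩ B = {2, 3, 4, 5, 6, 9}
Then, (A ∩ B) ∩ C = {2, 3, 4, 5, 6}

{2, 3, 4, 5, 6}


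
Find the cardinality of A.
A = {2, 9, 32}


Set A = {2, 9, 32}
Listing elements: 2, 9, 32
Counting: 3 elements
|A| = 3

3


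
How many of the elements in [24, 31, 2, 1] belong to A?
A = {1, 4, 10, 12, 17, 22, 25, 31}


Set A = {1, 4, 10, 12, 17, 22, 25, 31}
Candidates: [24, 31, 2, 1]
Check each candidate:
24 ∉ A, 31 ∈ A, 2 ∉ A, 1 ∈ A
Count of candidates in A: 2

2


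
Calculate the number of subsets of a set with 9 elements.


The set has 9 elements.
The power set contains all possible subsets.
|P(A)| = 2^|A| = 2^9 = 512

512


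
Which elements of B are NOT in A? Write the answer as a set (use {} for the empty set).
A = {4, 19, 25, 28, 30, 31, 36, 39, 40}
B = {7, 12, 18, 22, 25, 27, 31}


Set A = {4, 19, 25, 28, 30, 31, 36, 39, 40}
Set B = {7, 12, 18, 22, 25, 27, 31}
Check each element of B against A:
7 ∉ A (include), 12 ∉ A (include), 18 ∉ A (include), 22 ∉ A (include), 25 ∈ A, 27 ∉ A (include), 31 ∈ A
Elements of B not in A: {7, 12, 18, 22, 27}

{7, 12, 18, 22, 27}


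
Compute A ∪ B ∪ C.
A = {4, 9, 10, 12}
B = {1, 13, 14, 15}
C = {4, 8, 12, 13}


Set A = {4, 9, 10, 12}
Set B = {1, 13, 14, 15}
Set C = {4, 8, 12, 13}
First, A ∪ B = {1, 4, 9, 10, 12, 13, 14, 15}
Then, (A ∪ B) ∪ C = {1, 4, 8, 9, 10, 12, 13, 14, 15}

{1, 4, 8, 9, 10, 12, 13, 14, 15}


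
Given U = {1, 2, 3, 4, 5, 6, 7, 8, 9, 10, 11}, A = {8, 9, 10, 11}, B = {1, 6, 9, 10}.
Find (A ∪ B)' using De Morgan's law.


U = {1, 2, 3, 4, 5, 6, 7, 8, 9, 10, 11}
A = {8, 9, 10, 11}, B = {1, 6, 9, 10}
A ∪ B = {1, 6, 8, 9, 10, 11}
(A ∪ B)' = U \ (A ∪ B) = {2, 3, 4, 5, 7}
Verification via A' ∩ B': A' = {1, 2, 3, 4, 5, 6, 7}, B' = {2, 3, 4, 5, 7, 8, 11}
A' ∩ B' = {2, 3, 4, 5, 7} ✓

{2, 3, 4, 5, 7}


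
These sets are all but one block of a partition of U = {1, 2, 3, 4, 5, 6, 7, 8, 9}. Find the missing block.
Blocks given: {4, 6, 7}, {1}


U = {1, 2, 3, 4, 5, 6, 7, 8, 9}
Shown blocks: {4, 6, 7}, {1}
A partition's blocks are pairwise disjoint and cover U, so the missing block = U \ (union of shown blocks).
Union of shown blocks: {1, 4, 6, 7}
Missing block = U \ (union) = {2, 3, 5, 8, 9}

{2, 3, 5, 8, 9}


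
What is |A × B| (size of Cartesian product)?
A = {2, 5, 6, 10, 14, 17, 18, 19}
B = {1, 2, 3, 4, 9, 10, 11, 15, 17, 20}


Set A = {2, 5, 6, 10, 14, 17, 18, 19} has 8 elements.
Set B = {1, 2, 3, 4, 9, 10, 11, 15, 17, 20} has 10 elements.
|A × B| = |A| × |B| = 8 × 10 = 80

80


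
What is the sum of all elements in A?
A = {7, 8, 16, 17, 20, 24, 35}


Set A = {7, 8, 16, 17, 20, 24, 35}
Sum = 7 + 8 + 16 + 17 + 20 + 24 + 35 = 127

127


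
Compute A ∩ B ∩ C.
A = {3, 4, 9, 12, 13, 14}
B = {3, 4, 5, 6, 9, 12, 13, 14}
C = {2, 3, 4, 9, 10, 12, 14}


Set A = {3, 4, 9, 12, 13, 14}
Set B = {3, 4, 5, 6, 9, 12, 13, 14}
Set C = {2, 3, 4, 9, 10, 12, 14}
First, A ∩ B = {3, 4, 9, 12, 13, 14}
Then, (A ∩ B) ∩ C = {3, 4, 9, 12, 14}

{3, 4, 9, 12, 14}


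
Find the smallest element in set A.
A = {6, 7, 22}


Set A = {6, 7, 22}
Elements in ascending order: 6, 7, 22
The smallest element is 6.

6


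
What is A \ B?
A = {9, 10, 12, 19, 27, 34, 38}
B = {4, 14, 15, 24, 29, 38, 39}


Set A = {9, 10, 12, 19, 27, 34, 38}
Set B = {4, 14, 15, 24, 29, 38, 39}
A \ B includes elements in A that are not in B.
Check each element of A:
9 (not in B, keep), 10 (not in B, keep), 12 (not in B, keep), 19 (not in B, keep), 27 (not in B, keep), 34 (not in B, keep), 38 (in B, remove)
A \ B = {9, 10, 12, 19, 27, 34}

{9, 10, 12, 19, 27, 34}


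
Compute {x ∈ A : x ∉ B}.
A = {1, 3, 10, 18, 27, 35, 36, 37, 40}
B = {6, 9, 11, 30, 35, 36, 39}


Set A = {1, 3, 10, 18, 27, 35, 36, 37, 40}
Set B = {6, 9, 11, 30, 35, 36, 39}
Check each element of A against B:
1 ∉ B (include), 3 ∉ B (include), 10 ∉ B (include), 18 ∉ B (include), 27 ∉ B (include), 35 ∈ B, 36 ∈ B, 37 ∉ B (include), 40 ∉ B (include)
Elements of A not in B: {1, 3, 10, 18, 27, 37, 40}

{1, 3, 10, 18, 27, 37, 40}


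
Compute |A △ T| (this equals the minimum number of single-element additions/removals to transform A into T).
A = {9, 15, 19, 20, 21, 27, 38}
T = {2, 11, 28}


Set A = {9, 15, 19, 20, 21, 27, 38}
Set T = {2, 11, 28}
Elements to remove from A (in A, not in T): {9, 15, 19, 20, 21, 27, 38} → 7 removals
Elements to add to A (in T, not in A): {2, 11, 28} → 3 additions
Total edits = 7 + 3 = 10

10


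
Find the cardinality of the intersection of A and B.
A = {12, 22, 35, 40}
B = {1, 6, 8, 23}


Set A = {12, 22, 35, 40}
Set B = {1, 6, 8, 23}
A ∩ B = {}
|A ∩ B| = 0

0


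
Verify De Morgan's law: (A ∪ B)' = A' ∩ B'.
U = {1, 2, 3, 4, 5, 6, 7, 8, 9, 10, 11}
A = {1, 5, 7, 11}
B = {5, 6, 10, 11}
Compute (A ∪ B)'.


U = {1, 2, 3, 4, 5, 6, 7, 8, 9, 10, 11}
A = {1, 5, 7, 11}, B = {5, 6, 10, 11}
A ∪ B = {1, 5, 6, 7, 10, 11}
(A ∪ B)' = U \ (A ∪ B) = {2, 3, 4, 8, 9}
Verification via A' ∩ B': A' = {2, 3, 4, 6, 8, 9, 10}, B' = {1, 2, 3, 4, 7, 8, 9}
A' ∩ B' = {2, 3, 4, 8, 9} ✓

{2, 3, 4, 8, 9}


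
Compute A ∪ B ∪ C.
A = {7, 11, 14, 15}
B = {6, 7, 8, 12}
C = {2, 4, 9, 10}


Set A = {7, 11, 14, 15}
Set B = {6, 7, 8, 12}
Set C = {2, 4, 9, 10}
First, A ∪ B = {6, 7, 8, 11, 12, 14, 15}
Then, (A ∪ B) ∪ C = {2, 4, 6, 7, 8, 9, 10, 11, 12, 14, 15}

{2, 4, 6, 7, 8, 9, 10, 11, 12, 14, 15}


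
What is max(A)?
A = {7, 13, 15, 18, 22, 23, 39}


Set A = {7, 13, 15, 18, 22, 23, 39}
Elements in ascending order: 7, 13, 15, 18, 22, 23, 39
The largest element is 39.

39


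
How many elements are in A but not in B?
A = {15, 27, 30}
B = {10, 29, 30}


Set A = {15, 27, 30}
Set B = {10, 29, 30}
A \ B = {15, 27}
|A \ B| = 2

2


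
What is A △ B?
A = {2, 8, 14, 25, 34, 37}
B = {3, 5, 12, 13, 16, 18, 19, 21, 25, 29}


Set A = {2, 8, 14, 25, 34, 37}
Set B = {3, 5, 12, 13, 16, 18, 19, 21, 25, 29}
A △ B = (A \ B) ∪ (B \ A)
Elements in A but not B: {2, 8, 14, 34, 37}
Elements in B but not A: {3, 5, 12, 13, 16, 18, 19, 21, 29}
A △ B = {2, 3, 5, 8, 12, 13, 14, 16, 18, 19, 21, 29, 34, 37}

{2, 3, 5, 8, 12, 13, 14, 16, 18, 19, 21, 29, 34, 37}


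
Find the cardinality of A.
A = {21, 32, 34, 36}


Set A = {21, 32, 34, 36}
Listing elements: 21, 32, 34, 36
Counting: 4 elements
|A| = 4

4


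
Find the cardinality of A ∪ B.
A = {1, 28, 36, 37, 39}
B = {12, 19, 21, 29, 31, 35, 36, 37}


Set A = {1, 28, 36, 37, 39}, |A| = 5
Set B = {12, 19, 21, 29, 31, 35, 36, 37}, |B| = 8
A ∩ B = {36, 37}, |A ∩ B| = 2
|A ∪ B| = |A| + |B| - |A ∩ B| = 5 + 8 - 2 = 11

11


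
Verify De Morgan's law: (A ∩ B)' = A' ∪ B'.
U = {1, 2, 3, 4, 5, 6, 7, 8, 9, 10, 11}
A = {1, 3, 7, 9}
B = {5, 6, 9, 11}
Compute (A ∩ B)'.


U = {1, 2, 3, 4, 5, 6, 7, 8, 9, 10, 11}
A = {1, 3, 7, 9}, B = {5, 6, 9, 11}
A ∩ B = {9}
(A ∩ B)' = U \ (A ∩ B) = {1, 2, 3, 4, 5, 6, 7, 8, 10, 11}
Verification via A' ∪ B': A' = {2, 4, 5, 6, 8, 10, 11}, B' = {1, 2, 3, 4, 7, 8, 10}
A' ∪ B' = {1, 2, 3, 4, 5, 6, 7, 8, 10, 11} ✓

{1, 2, 3, 4, 5, 6, 7, 8, 10, 11}


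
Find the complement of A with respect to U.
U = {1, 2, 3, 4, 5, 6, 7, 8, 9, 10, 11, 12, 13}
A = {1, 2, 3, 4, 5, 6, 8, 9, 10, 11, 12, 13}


Universal set U = {1, 2, 3, 4, 5, 6, 7, 8, 9, 10, 11, 12, 13}
Set A = {1, 2, 3, 4, 5, 6, 8, 9, 10, 11, 12, 13}
A' = U \ A = elements in U but not in A
Checking each element of U:
1 (in A, exclude), 2 (in A, exclude), 3 (in A, exclude), 4 (in A, exclude), 5 (in A, exclude), 6 (in A, exclude), 7 (not in A, include), 8 (in A, exclude), 9 (in A, exclude), 10 (in A, exclude), 11 (in A, exclude), 12 (in A, exclude), 13 (in A, exclude)
A' = {7}

{7}


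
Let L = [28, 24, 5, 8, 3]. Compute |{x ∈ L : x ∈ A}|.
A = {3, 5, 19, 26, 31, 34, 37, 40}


Set A = {3, 5, 19, 26, 31, 34, 37, 40}
Candidates: [28, 24, 5, 8, 3]
Check each candidate:
28 ∉ A, 24 ∉ A, 5 ∈ A, 8 ∉ A, 3 ∈ A
Count of candidates in A: 2

2


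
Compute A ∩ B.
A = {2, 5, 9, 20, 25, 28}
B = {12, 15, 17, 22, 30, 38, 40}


Set A = {2, 5, 9, 20, 25, 28}
Set B = {12, 15, 17, 22, 30, 38, 40}
A ∩ B includes only elements in both sets.
Check each element of A against B:
2 ✗, 5 ✗, 9 ✗, 20 ✗, 25 ✗, 28 ✗
A ∩ B = {}

{}


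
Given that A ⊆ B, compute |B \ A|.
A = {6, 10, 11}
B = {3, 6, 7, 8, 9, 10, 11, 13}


Set A = {6, 10, 11}, |A| = 3
Set B = {3, 6, 7, 8, 9, 10, 11, 13}, |B| = 8
Since A ⊆ B: B \ A = {3, 7, 8, 9, 13}
|B| - |A| = 8 - 3 = 5

5


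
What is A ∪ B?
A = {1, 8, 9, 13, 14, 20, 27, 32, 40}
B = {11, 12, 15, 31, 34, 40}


Set A = {1, 8, 9, 13, 14, 20, 27, 32, 40}
Set B = {11, 12, 15, 31, 34, 40}
A ∪ B includes all elements in either set.
Elements from A: {1, 8, 9, 13, 14, 20, 27, 32, 40}
Elements from B not already included: {11, 12, 15, 31, 34}
A ∪ B = {1, 8, 9, 11, 12, 13, 14, 15, 20, 27, 31, 32, 34, 40}

{1, 8, 9, 11, 12, 13, 14, 15, 20, 27, 31, 32, 34, 40}


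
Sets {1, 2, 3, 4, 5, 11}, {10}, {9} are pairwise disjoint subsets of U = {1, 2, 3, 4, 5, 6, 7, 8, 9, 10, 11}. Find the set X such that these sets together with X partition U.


U = {1, 2, 3, 4, 5, 6, 7, 8, 9, 10, 11}
Shown blocks: {1, 2, 3, 4, 5, 11}, {10}, {9}
A partition's blocks are pairwise disjoint and cover U, so the missing block = U \ (union of shown blocks).
Union of shown blocks: {1, 2, 3, 4, 5, 9, 10, 11}
Missing block = U \ (union) = {6, 7, 8}

{6, 7, 8}


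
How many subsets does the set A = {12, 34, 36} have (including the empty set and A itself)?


Set A = {12, 34, 36}
|A| = 3
The power set P(A) contains all subsets of A.
|P(A)| = 2^|A| = 2^3 = 8

8


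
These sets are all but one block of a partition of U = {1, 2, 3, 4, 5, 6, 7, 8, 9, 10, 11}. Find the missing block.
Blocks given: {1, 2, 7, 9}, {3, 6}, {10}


U = {1, 2, 3, 4, 5, 6, 7, 8, 9, 10, 11}
Shown blocks: {1, 2, 7, 9}, {3, 6}, {10}
A partition's blocks are pairwise disjoint and cover U, so the missing block = U \ (union of shown blocks).
Union of shown blocks: {1, 2, 3, 6, 7, 9, 10}
Missing block = U \ (union) = {4, 5, 8, 11}

{4, 5, 8, 11}


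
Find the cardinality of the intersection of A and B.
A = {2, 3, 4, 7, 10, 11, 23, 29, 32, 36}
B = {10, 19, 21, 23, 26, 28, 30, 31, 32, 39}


Set A = {2, 3, 4, 7, 10, 11, 23, 29, 32, 36}
Set B = {10, 19, 21, 23, 26, 28, 30, 31, 32, 39}
A ∩ B = {10, 23, 32}
|A ∩ B| = 3

3


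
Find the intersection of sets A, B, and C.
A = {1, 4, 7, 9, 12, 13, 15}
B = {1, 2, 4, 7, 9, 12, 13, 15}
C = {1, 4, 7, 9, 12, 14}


Set A = {1, 4, 7, 9, 12, 13, 15}
Set B = {1, 2, 4, 7, 9, 12, 13, 15}
Set C = {1, 4, 7, 9, 12, 14}
First, A ∩ B = {1, 4, 7, 9, 12, 13, 15}
Then, (A ∩ B) ∩ C = {1, 4, 7, 9, 12}

{1, 4, 7, 9, 12}


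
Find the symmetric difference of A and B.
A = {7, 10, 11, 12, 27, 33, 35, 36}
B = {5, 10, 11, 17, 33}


Set A = {7, 10, 11, 12, 27, 33, 35, 36}
Set B = {5, 10, 11, 17, 33}
A △ B = (A \ B) ∪ (B \ A)
Elements in A but not B: {7, 12, 27, 35, 36}
Elements in B but not A: {5, 17}
A △ B = {5, 7, 12, 17, 27, 35, 36}

{5, 7, 12, 17, 27, 35, 36}


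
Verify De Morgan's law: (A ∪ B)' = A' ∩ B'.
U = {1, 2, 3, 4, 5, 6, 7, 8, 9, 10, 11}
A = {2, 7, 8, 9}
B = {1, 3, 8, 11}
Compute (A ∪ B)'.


U = {1, 2, 3, 4, 5, 6, 7, 8, 9, 10, 11}
A = {2, 7, 8, 9}, B = {1, 3, 8, 11}
A ∪ B = {1, 2, 3, 7, 8, 9, 11}
(A ∪ B)' = U \ (A ∪ B) = {4, 5, 6, 10}
Verification via A' ∩ B': A' = {1, 3, 4, 5, 6, 10, 11}, B' = {2, 4, 5, 6, 7, 9, 10}
A' ∩ B' = {4, 5, 6, 10} ✓

{4, 5, 6, 10}


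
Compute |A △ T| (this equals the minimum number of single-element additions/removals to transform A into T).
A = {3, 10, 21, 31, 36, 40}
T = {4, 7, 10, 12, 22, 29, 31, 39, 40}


Set A = {3, 10, 21, 31, 36, 40}
Set T = {4, 7, 10, 12, 22, 29, 31, 39, 40}
Elements to remove from A (in A, not in T): {3, 21, 36} → 3 removals
Elements to add to A (in T, not in A): {4, 7, 12, 22, 29, 39} → 6 additions
Total edits = 3 + 6 = 9

9


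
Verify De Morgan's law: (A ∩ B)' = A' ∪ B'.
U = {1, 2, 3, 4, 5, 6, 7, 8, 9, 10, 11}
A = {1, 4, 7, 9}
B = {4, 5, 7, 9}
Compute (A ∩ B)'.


U = {1, 2, 3, 4, 5, 6, 7, 8, 9, 10, 11}
A = {1, 4, 7, 9}, B = {4, 5, 7, 9}
A ∩ B = {4, 7, 9}
(A ∩ B)' = U \ (A ∩ B) = {1, 2, 3, 5, 6, 8, 10, 11}
Verification via A' ∪ B': A' = {2, 3, 5, 6, 8, 10, 11}, B' = {1, 2, 3, 6, 8, 10, 11}
A' ∪ B' = {1, 2, 3, 5, 6, 8, 10, 11} ✓

{1, 2, 3, 5, 6, 8, 10, 11}
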